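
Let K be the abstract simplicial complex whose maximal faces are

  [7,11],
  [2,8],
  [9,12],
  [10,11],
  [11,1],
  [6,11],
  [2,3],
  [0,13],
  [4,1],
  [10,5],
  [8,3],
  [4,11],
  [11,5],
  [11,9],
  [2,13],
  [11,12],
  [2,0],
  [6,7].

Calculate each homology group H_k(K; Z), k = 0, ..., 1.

We work with the vertex ordering 0 < 1 < 2 < 3 < 4 < 5 < 6 < 7 < 8 < 9 < 10 < 11 < 12 < 13. The simplices of K, each written with vertices in increasing order, are:

  0-simplices (14): [0], [1], [2], [3], [4], [5], [6], [7], [8], [9], [10], [11], [12], [13]
  1-simplices (18): [0,2], [0,13], [1,4], [1,11], [2,3], [2,8], [2,13], [3,8], [4,11], [5,10], [5,11], [6,7], [6,11], [7,11], [9,11], [9,12], [10,11], [11,12]

so the chain groups are C_0 ≅ Z^14, C_1 ≅ Z^18.

The boundary map ∂_1: C_1 → C_0 maps an edge to its endpoints' difference, ∂[p,q] = q − p. For instance
  ∂[4,11] = [11] − [4].
The 14×18 boundary matrix has rank 12 and Smith normal form diag(1,1,1,1,1,1,1,1,1,1,1,1).

Computing H_k = (kernel of ∂_k) / (image of ∂_{k+1}):

  H_0: rank C_0 − rank ∂_1 = 14 − 12 = 2, and the invariant factors of ∂_1 are all 1, so H_0 = Z^2.
  H_1: rank ker ∂_1 − rank ∂_2 = (18 − 12) − 0 = 6, and there is no ∂_2, so H_1 = Z^6.

As a check, the Euler characteristic is 14 − 18 = -4, which agrees with 2 − 6 = -4.

H_0 = Z^2,  H_1 = Z^6.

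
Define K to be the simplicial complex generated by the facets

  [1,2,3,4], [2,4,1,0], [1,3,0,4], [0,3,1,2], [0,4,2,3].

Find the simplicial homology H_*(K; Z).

K has 5 vertices, 10 edges, 10 triangles, 5 3-simplices.
rank ∂_0 = 0, rank ∂_1 = 4 ⇒ b_0 = 5 − 0 − 4 = 1; all invariant factors of ∂_1 are 1 so no torsion. So H_0 ≅ Z.
rank ∂_1 = 4, rank ∂_2 = 6 ⇒ b_1 = 10 − 4 − 6 = 0; all invariant factors of ∂_2 are 1 so no torsion. So H_1 ≅ 0.
rank ∂_2 = 6, rank ∂_3 = 4 ⇒ b_2 = 10 − 6 − 4 = 0; all invariant factors of ∂_3 are 1 so no torsion. So H_2 ≅ 0.
rank ∂_3 = 4, rank ∂_4 = 0 ⇒ b_3 = 5 − 4 − 0 = 1. So H_3 ≅ Z.

H_0 = Z,  H_1 = 0,  H_2 = 0,  H_3 = Z.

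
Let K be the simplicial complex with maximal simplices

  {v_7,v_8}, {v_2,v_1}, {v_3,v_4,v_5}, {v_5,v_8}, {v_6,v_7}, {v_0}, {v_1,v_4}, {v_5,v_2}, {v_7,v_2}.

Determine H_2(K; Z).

H_2 ≅ 0.

Fix the vertex order v_0 < v_1 < v_2 < v_3 < v_4 < v_5 < v_6 < v_7 < v_8 and write every simplex with vertices in increasing order. Then dim K = 2 and the simplices of K are:

  0-simplices (9): [v_0], [v_1], [v_2], [v_3], [v_4], [v_5], [v_6], [v_7], [v_8]
  1-simplices (10): [v_1,v_2], [v_1,v_4], [v_2,v_5], [v_2,v_7], [v_3,v_4], [v_3,v_5], [v_4,v_5], [v_5,v_8], [v_6,v_7], [v_7,v_8]
  2-simplices (1): [v_3,v_4,v_5]

Hence C_0 ≅ Z^9, C_1 ≅ Z^10, C_2 ≅ Z^1.

The boundary map ∂_1: C_1 → C_0 maps an edge to its endpoints' difference, ∂[p,q] = q − p. For instance
  ∂[v_4,v_5] = [v_5] − [v_4].
The 9×10 boundary matrix has rank 7 and Smith normal form diag(1,1,1,1,1,1,1).

∂_2: C_2 → C_1 sends each 2-simplex [p,q,r] to [q,r] − [p,r] + [p,q]. For instance
  ∂[v_3,v_4,v_5] = [v_4,v_5] − [v_3,v_5] + [v_3,v_4].
This gives a 10×1 integer matrix of rank 1; reducing to Smith normal form yields diagonal entries (1).

Reading off H_k = ker ∂_k / im ∂_{k+1}:

  H_2: rank ker ∂_2 − rank ∂_3 = (1 − 1) − 0 = 0, and there is no ∂_3, so H_2 = 0.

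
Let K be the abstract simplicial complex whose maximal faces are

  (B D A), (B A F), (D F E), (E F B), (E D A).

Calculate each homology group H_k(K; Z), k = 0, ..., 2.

Fix the vertex order A < B < D < E < F and write every simplex with vertices in increasing order. Then dim K = 2 and the simplices of K are:

  0-simplices (5): A, B, D, E, F
  1-simplices (10): AB, AD, AE, AF, BD, BE, BF, DE, DF, EF
  2-simplices (5): ABD, ABF, ADE, BEF, DEF

Hence C_0 ≅ Z^5, C_1 ≅ Z^10, C_2 ≅ Z^5.

∂_1: C_1 → C_0 sends each edge [p,q] (with p < q) to q − p. For instance
  ∂BE = E − B.
The 5×10 boundary matrix has rank 4 and Smith normal form diag(1,1,1,1).

The boundary map ∂_2: C_2 → C_1 maps a triangle to the signed sum of its edges. For instance
  ∂ADE = DE − AE + AD,
  ∂ABF = BF − AF + AB.
The 10×5 boundary matrix has rank 5 and Smith normal form diag(1,1,1,1,1).

Now H_k = ker ∂_k / im ∂_{k+1}, so:

  H_0: rank C_0 − rank ∂_1 = 5 − 4 = 1, and the invariant factors of ∂_1 are all 1, so H_0 = Z.
  H_1: rank ker ∂_1 − rank ∂_2 = (10 − 4) − 5 = 1, and the invariant factors of ∂_2 are all 1, so H_1 = Z.
  H_2: rank ker ∂_2 − rank ∂_3 = (5 − 5) − 0 = 0, and there is no ∂_3, so H_2 = 0.

(K is a triangulation of the Möbius band.)

H_0 ≅ Z,  H_1 ≅ Z,  H_2 = 0.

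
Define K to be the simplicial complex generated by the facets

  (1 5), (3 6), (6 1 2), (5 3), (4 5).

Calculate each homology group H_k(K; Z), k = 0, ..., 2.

H_0 = Z,  H_1 = Z,  H_2 = 0.

Fix the vertex order 1 < 2 < 3 < 4 < 5 < 6 and write every simplex with vertices in increasing order. Then dim K = 2 and the simplices of K are:

  0-simplices (6): [1], [2], [3], [4], [5], [6]
  1-simplices (7): [1,2], [1,5], [1,6], [2,6], [3,5], [3,6], [4,5]
  2-simplices (1): [1,2,6]

so the chain groups are C_0 ≅ Z^6, C_1 ≅ Z^7, C_2 ≅ Z^1.

∂_1: C_1 → C_0 is given by ∂[p,q] = [q] − [p]. For instance
  ∂[1,6] = [6] − [1].
As a 6×7 matrix over Z this has rank 5, with invariant factors (1,1,1,1,1).

∂_2: C_2 → C_1 sends each 2-simplex [p,q,r] to [q,r] − [p,r] + [p,q]. For instance
  ∂[1,2,6] = [2,6] − [1,6] + [1,2].
This gives a 7×1 integer matrix of rank 1; reducing to Smith normal form yields diagonal entries (1).

Computing H_k = (kernel of ∂_k) / (image of ∂_{k+1}):

  H_0: rank C_0 − rank ∂_1 = 6 − 5 = 1, and the invariant factors of ∂_1 are all 1, so H_0 = Z.
  H_1: rank ker ∂_1 − rank ∂_2 = (7 − 5) − 1 = 1, and the invariant factors of ∂_2 are all 1, so H_1 = Z.
  H_2: rank ker ∂_2 − rank ∂_3 = (1 − 1) − 0 = 0, and there is no ∂_3, so H_2 = 0.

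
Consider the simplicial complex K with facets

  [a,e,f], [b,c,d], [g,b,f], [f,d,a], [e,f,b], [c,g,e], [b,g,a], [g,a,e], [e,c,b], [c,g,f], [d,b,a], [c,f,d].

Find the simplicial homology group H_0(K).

Order the vertices as a < b < c < d < e < f < g. Listing each simplex with vertices in this order, K has dimension 2 with simplices:

  0-simplices (7): a, b, c, d, e, f, g
  1-simplices (18): ab, ad, ae, af, ag, bc, bd, be, bf, bg, cd, ce, cf, cg, df, ef, eg, fg
  2-simplices (12): abd, abg, adf, aef, aeg, bcd, bce, bef, bfg, cdf, ceg, cfg

Hence C_0 ≅ Z^7, C_1 ≅ Z^18, C_2 ≅ Z^12.

Boundary ∂_1: C_1 → C_0 is given by ∂[p,q] = [q] − [p]. For instance
  ∂bg = g − b.
The 7×18 boundary matrix has rank 6 and Smith normal form diag(1,1,1,1,1,1).

The boundary map ∂_2: C_2 → C_1 sends each 2-simplex [p,q,r] to [q,r] − [p,r] + [p,q]. For instance
  ∂bcd = cd − bd + bc,
  ∂bce = ce − be + bc.
The resulting 18×12 matrix has rank 12, and its Smith normal form has invariant factors (1,1,1,1,1,1,1,1,1,1,1,2).

Now H_k = ker ∂_k / im ∂_{k+1}, so:

  H_0: rank C_0 − rank ∂_1 = 7 − 6 = 1, and the invariant factors of ∂_1 are all 1, so H_0 = Z.

(K is a triangulation of the real projective plane RP^2.)

H_0 = Z.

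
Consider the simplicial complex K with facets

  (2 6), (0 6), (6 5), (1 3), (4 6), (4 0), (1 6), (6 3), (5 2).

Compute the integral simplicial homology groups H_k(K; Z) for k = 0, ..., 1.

Order the vertices as 0 < 1 < 2 < 3 < 4 < 5 < 6. Listing each simplex with vertices in this order, K has dimension 1 with simplices:

  0-simplices (7): [0], [1], [2], [3], [4], [5], [6]
  1-simplices (9): [0,4], [0,6], [1,3], [1,6], [2,5], [2,6], [3,6], [4,6], [5,6]

Hence C_0 ≅ Z^7, C_1 ≅ Z^9.

The boundary map ∂_1: C_1 → C_0 sends each edge [p,q] (with p < q) to q − p. For instance
  ∂[0,6] = [6] − [0].
As a 7×9 matrix over Z this has rank 6, with invariant factors (1,1,1,1,1,1).

From H_k ≅ ker(∂_k) / im(∂_{k+1}) we obtain:

  H_0: rank C_0 − rank ∂_1 = 7 − 6 = 1, and the invariant factors of ∂_1 are all 1, so H_0 = Z.
  H_1: rank ker ∂_1 − rank ∂_2 = (9 − 6) − 0 = 3, and there is no ∂_2, so H_1 = Z^3.

H_0 = Z,  H_1 = Z^3.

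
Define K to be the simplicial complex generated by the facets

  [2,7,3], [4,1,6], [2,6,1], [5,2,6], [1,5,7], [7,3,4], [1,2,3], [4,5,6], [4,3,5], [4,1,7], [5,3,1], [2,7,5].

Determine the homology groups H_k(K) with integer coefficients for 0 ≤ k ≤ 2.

Take the total order 1 < 2 < 3 < 4 < 5 < 6 < 7 on the vertex set. Then K (dimension 2) consists of the simplices:

  0-simplices (7): [1], [2], [3], [4], [5], [6], [7]
  1-simplices (18): [1,2], [1,3], [1,4], [1,5], [1,6], [1,7], [2,3], [2,5], [2,6], [2,7], [3,4], [3,5], [3,7], [4,5], [4,6], [4,7], [5,6], [5,7]
  2-simplices (12): [1,2,3], [1,2,6], [1,3,5], [1,4,6], [1,4,7], [1,5,7], [2,3,7], [2,5,6], [2,5,7], [3,4,5], [3,4,7], [4,5,6]

so the chain groups are C_0 ≅ Z^7, C_1 ≅ Z^18, C_2 ≅ Z^12.

Boundary ∂_1: C_1 → C_0 is given by ∂[p,q] = [q] − [p].
The resulting 7×18 matrix has rank 6, and its Smith normal form has invariant factors (1,1,1,1,1,1).

∂_2: C_2 → C_1 acts by ∂[p,q,r] = [q,r] − [p,r] + [p,q]. For instance
  ∂[1,2,3] = [2,3] − [1,3] + [1,2],
  ∂[1,3,5] = [3,5] − [1,5] + [1,3].
The resulting 18×12 matrix has rank 12, and its Smith normal form has invariant factors (1,1,1,1,1,1,1,1,1,1,1,2).

Now H_k = ker ∂_k / im ∂_{k+1}, so:

  H_0: rank C_0 − rank ∂_1 = 7 − 6 = 1, and the invariant factors of ∂_1 are all 1, so H_0 = Z.
  H_1: rank ker ∂_1 − rank ∂_2 = (18 − 6) − 12 = 0, and ∂_2 has invariant factor 2 > 1, so H_1 = Z/2.
  H_2: rank ker ∂_2 − rank ∂_3 = (12 − 12) − 0 = 0, and there is no ∂_3, so H_2 = 0.

As a check, the Euler characteristic is 7 − 18 + 12 = 1, which agrees with 1 − 0 + 0 = 1.

H_0 = Z,  H_1 = Z/2,  H_2 = 0.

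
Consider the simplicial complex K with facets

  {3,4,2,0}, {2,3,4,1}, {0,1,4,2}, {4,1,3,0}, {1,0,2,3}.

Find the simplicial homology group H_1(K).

H_1 = 0.

K has 5 vertices, 10 edges, 10 triangles, 5 3-simplices.
rank ∂_1 = 4, rank ∂_2 = 6 ⇒ b_1 = 10 − 4 − 6 = 0; all invariant factors of ∂_2 are 1 so no torsion. So H_1 = 0.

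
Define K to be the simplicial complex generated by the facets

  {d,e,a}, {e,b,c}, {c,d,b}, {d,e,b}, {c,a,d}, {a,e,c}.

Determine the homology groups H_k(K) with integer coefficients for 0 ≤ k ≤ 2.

K has 5 vertices, 9 edges, 6 triangles.
rank ∂_0 = 0, rank ∂_1 = 4 ⇒ b_0 = 5 − 0 − 4 = 1; all invariant factors of ∂_1 are 1 so no torsion. So H_0 ≅ Z.
rank ∂_1 = 4, rank ∂_2 = 5 ⇒ b_1 = 9 − 4 − 5 = 0; all invariant factors of ∂_2 are 1 so no torsion. So H_1 ≅ 0.
rank ∂_2 = 5, rank ∂_3 = 0 ⇒ b_2 = 6 − 5 − 0 = 1. So H_2 ≅ Z.

H_0 = Z,  H_1 = 0,  H_2 = Z.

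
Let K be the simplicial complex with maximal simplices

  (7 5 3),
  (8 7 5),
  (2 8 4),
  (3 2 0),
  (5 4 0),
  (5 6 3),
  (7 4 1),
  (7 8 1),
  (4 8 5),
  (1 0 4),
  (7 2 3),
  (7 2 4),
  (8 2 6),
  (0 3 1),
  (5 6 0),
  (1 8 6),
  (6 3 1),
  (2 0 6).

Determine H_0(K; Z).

H_0 ≅ Z.

Order the vertices as 0 < 1 < 2 < 3 < 4 < 5 < 6 < 7 < 8. Listing each simplex with vertices in this order, K has dimension 2 with simplices:

  0-simplices (9): [0], [1], [2], [3], [4], [5], [6], [7], [8]
  1-simplices (27): (27 of them)
  2-simplices (18): [0,1,3], [0,1,4], [0,2,3], [0,2,6], [0,4,5], [0,5,6], [1,3,6], [1,4,7], [1,6,8], [1,7,8], [2,3,7], [2,4,7], [2,4,8], [2,6,8], [3,5,6], [3,5,7], [4,5,8], [5,7,8]

so the chain groups are C_0 ≅ Z^9, C_1 ≅ Z^27, C_2 ≅ Z^18.

∂_1: C_1 → C_0 sends each edge [p,q] (with p < q) to q − p.
This gives a 9×27 integer matrix of rank 8; reducing to Smith normal form yields diagonal entries (1,1,1,1,1,1,1,1).

Boundary ∂_2: C_2 → C_1 acts by ∂[p,q,r] = [q,r] − [p,r] + [p,q]. For instance
  ∂[3,5,7] = [5,7] − [3,7] + [3,5],
  ∂[0,2,6] = [2,6] − [0,6] + [0,2].
The resulting 27×18 matrix has rank 18, and its Smith normal form has invariant factors (1,1,1,1,1,1,1,1,1,1,1,1,1,1,1,1,1,2).

Now H_k = ker ∂_k / im ∂_{k+1}, so:

  H_0: rank C_0 − rank ∂_1 = 9 − 8 = 1, and the invariant factors of ∂_1 are all 1, so H_0 ≅ Z.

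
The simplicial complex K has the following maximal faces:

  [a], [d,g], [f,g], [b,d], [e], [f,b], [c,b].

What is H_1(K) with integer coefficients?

H_1 ≅ Z.

Fix the vertex order a < b < c < d < e < f < g and write every simplex with vertices in increasing order. Then dim K = 1 and the simplices of K are:

  0-simplices (7): a, b, c, d, e, f, g
  1-simplices (5): bc, bd, bf, dg, fg

Hence C_0 ≅ Z^7, C_1 ≅ Z^5.

The boundary map ∂_1: C_1 → C_0 sends each edge [p,q] (with p < q) to q − p.
As a 7×5 matrix over Z this has rank 4, with invariant factors (1,1,1,1).

From H_k ≅ ker(∂_k) / im(∂_{k+1}) we obtain:

  H_1: rank ker ∂_1 − rank ∂_2 = (5 − 4) − 0 = 1, and there is no ∂_2, so H_1 = Z.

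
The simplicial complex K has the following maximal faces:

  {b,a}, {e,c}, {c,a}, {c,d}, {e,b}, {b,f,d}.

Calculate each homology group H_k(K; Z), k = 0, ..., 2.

K has 6 vertices, 8 edges, 1 triangle.
rank ∂_0 = 0, rank ∂_1 = 5 ⇒ b_0 = 6 − 0 − 5 = 1; all invariant factors of ∂_1 are 1 so no torsion. So H_0 = Z.
rank ∂_1 = 5, rank ∂_2 = 1 ⇒ b_1 = 8 − 5 − 1 = 2; all invariant factors of ∂_2 are 1 so no torsion. So H_1 = Z^2.
rank ∂_2 = 1, rank ∂_3 = 0 ⇒ b_2 = 1 − 1 − 0 = 0. So H_2 = 0.

H_0 ≅ Z,  H_1 ≅ Z^2,  H_2 = 0.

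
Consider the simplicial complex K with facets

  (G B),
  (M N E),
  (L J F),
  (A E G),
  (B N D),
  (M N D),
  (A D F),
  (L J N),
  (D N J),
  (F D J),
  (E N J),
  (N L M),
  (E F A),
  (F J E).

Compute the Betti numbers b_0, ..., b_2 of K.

b_0 = 1, b_1 = 1, b_2 = 0.

Fix the vertex order A < B < D < E < F < G < J < L < M < N and write every simplex with vertices in increasing order. Then dim K = 2 and the simplices of K are:

  0-simplices (10): A, B, D, E, F, G, J, L, M, N
  1-simplices (23): AD, AE, AF, AG, BD, BG, BN, DF, DJ, DM, DN, EF, EG, EJ, EM, EN, FJ, FL, JL, JN, LM, LN, MN
  2-simplices (13): ADF, AEF, AEG, BDN, DFJ, DJN, DMN, EFJ, EJN, EMN, FJL, JLN, LMN

Hence C_0 ≅ Z^10, C_1 ≅ Z^23, C_2 ≅ Z^13.

Boundary ∂_1: C_1 → C_0 maps an edge to its endpoints' difference, ∂[p,q] = q − p. For instance
  ∂MN = N − M.
This gives a 10×23 integer matrix of rank 9; reducing to Smith normal form yields diagonal entries (1,1,1,1,1,1,1,1,1).

The boundary map ∂_2: C_2 → C_1 acts by ∂[p,q,r] = [q,r] − [p,r] + [p,q]. For instance
  ∂FJL = JL − FL + FJ,
  ∂EFJ = FJ − EJ + EF.
As a 23×13 matrix over Z this has rank 13, with invariant factors (1,1,1,1,1,1,1,1,1,1,1,1,1).

From H_k ≅ ker(∂_k) / im(∂_{k+1}) we obtain:

  H_0: rank C_0 − rank ∂_1 = 10 − 9 = 1, and the invariant factors of ∂_1 are all 1, so H_0 ≅ Z.
  H_1: rank ker ∂_1 − rank ∂_2 = (23 − 9) − 13 = 1, and the invariant factors of ∂_2 are all 1, so H_1 ≅ Z.
  H_2: rank ker ∂_2 − rank ∂_3 = (13 − 13) − 0 = 0, and there is no ∂_3, so H_2 ≅ 0.

Hence the Betti numbers are b_0 = 1, b_1 = 1, b_2 = 0.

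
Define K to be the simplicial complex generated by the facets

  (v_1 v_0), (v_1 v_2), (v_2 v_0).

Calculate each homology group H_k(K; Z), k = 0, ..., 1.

Fix the vertex order v_0 < v_1 < v_2 and write every simplex with vertices in increasing order. Then dim K = 1 and the simplices of K are:

  0-simplices (3): [v_0], [v_1], [v_2]
  1-simplices (3): [v_0,v_1], [v_0,v_2], [v_1,v_2]

giving chain groups C_0 ≅ Z^3, C_1 ≅ Z^3.

Boundary ∂_1: C_1 → C_0 maps an edge to its endpoints' difference, ∂[p,q] = q − p.
This gives a 3×3 integer matrix of rank 2; reducing to Smith normal form yields diagonal entries (1,1).

Computing H_k = (kernel of ∂_k) / (image of ∂_{k+1}):

  H_0: rank C_0 − rank ∂_1 = 3 − 2 = 1, and the invariant factors of ∂_1 are all 1, so H_0 = Z.
  H_1: rank ker ∂_1 − rank ∂_2 = (3 − 2) − 0 = 1, and there is no ∂_2, so H_1 = Z.

H_0 = Z,  H_1 = Z.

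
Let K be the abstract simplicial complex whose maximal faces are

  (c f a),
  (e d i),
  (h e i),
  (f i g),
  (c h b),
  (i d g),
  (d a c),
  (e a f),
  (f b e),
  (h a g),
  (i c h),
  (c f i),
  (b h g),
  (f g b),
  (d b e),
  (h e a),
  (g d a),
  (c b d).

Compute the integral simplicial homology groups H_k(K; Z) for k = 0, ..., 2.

H_0 = Z,  H_1 = Z^2,  H_2 = Z.

Order the vertices as a < b < c < d < e < f < g < h < i. Listing each simplex with vertices in this order, K has dimension 2 with simplices:

  0-simplices (9): a, b, c, d, e, f, g, h, i
  1-simplices (27): ac, ad, ae, af, ag, ah, bc, bd, be, bf, bg, bh, cd, cf, ch, ci, de, dg, di, ef, eh, ei, fg, fi, gh, gi, hi
  2-simplices (18): acd, acf, adg, aef, aeh, agh, bcd, bch, bde, bef, bfg, bgh, cfi, chi, dei, dgi, ehi, fgi

Hence C_0 ≅ Z^9, C_1 ≅ Z^27, C_2 ≅ Z^18.

Boundary ∂_1: C_1 → C_0 maps an edge to its endpoints' difference, ∂[p,q] = q − p.
The 9×27 boundary matrix has rank 8 and Smith normal form diag(1,1,1,1,1,1,1,1).

Boundary ∂_2: C_2 → C_1 sends each 2-simplex [p,q,r] to [q,r] − [p,r] + [p,q]. For instance
  ∂acd = cd − ad + ac,
  ∂dgi = gi − di + dg.
As a 27×18 matrix over Z this has rank 17, with invariant factors (1,1,1,1,1,1,1,1,1,1,1,1,1,1,1,1,1).

From H_k ≅ ker(∂_k) / im(∂_{k+1}) we obtain:

  H_0: rank C_0 − rank ∂_1 = 9 − 8 = 1, and the invariant factors of ∂_1 are all 1, so H_0 ≅ Z.
  H_1: rank ker ∂_1 − rank ∂_2 = (27 − 8) − 17 = 2, and the invariant factors of ∂_2 are all 1, so H_1 ≅ Z^2.
  H_2: rank ker ∂_2 − rank ∂_3 = (18 − 17) − 0 = 1, and there is no ∂_3, so H_2 ≅ Z.

(K is a triangulation of the torus T^2.)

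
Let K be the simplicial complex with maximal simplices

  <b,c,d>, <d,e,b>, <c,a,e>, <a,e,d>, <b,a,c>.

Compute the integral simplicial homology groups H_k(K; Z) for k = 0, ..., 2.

K has 5 vertices, 10 edges, 5 triangles.
rank ∂_0 = 0, rank ∂_1 = 4 ⇒ b_0 = 5 − 0 − 4 = 1; all invariant factors of ∂_1 are 1 so no torsion. So H_0 ≅ Z.
rank ∂_1 = 4, rank ∂_2 = 5 ⇒ b_1 = 10 − 4 − 5 = 1; all invariant factors of ∂_2 are 1 so no torsion. So H_1 ≅ Z.
rank ∂_2 = 5, rank ∂_3 = 0 ⇒ b_2 = 5 − 5 − 0 = 0. So H_2 ≅ 0.

H_0 ≅ Z,  H_1 ≅ Z,  H_2 = 0.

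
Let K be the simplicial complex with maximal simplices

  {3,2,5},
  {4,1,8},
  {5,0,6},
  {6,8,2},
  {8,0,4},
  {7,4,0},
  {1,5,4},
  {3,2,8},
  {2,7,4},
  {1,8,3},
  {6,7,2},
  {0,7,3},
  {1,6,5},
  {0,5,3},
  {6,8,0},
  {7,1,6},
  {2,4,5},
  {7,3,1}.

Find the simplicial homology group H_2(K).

H_2 ≅ Z.

Take the total order 0 < 1 < 2 < 3 < 4 < 5 < 6 < 7 < 8 on the vertex set. Then K (dimension 2) consists of the simplices:

  0-simplices (9): [0], [1], [2], [3], [4], [5], [6], [7], [8]
  1-simplices (27): (27 of them)
  2-simplices (18): [0,3,5], [0,3,7], [0,4,7], [0,4,8], [0,5,6], [0,6,8], [1,3,7], [1,3,8], [1,4,5], [1,4,8], [1,5,6], [1,6,7], [2,3,5], [2,3,8], [2,4,5], [2,4,7], [2,6,7], [2,6,8]

so the chain groups are C_0 ≅ Z^9, C_1 ≅ Z^27, C_2 ≅ Z^18.

The boundary map ∂_1: C_1 → C_0 is given by ∂[p,q] = [q] − [p]. For instance
  ∂[2,4] = [4] − [2].
The 9×27 boundary matrix has rank 8 and Smith normal form diag(1,1,1,1,1,1,1,1).

Boundary ∂_2: C_2 → C_1 acts by ∂[p,q,r] = [q,r] − [p,r] + [p,q]. For instance
  ∂[2,3,5] = [3,5] − [2,5] + [2,3],
  ∂[0,4,8] = [4,8] − [0,8] + [0,4].
The 27×18 boundary matrix has rank 17 and Smith normal form diag(1,1,1,1,1,1,1,1,1,1,1,1,1,1,1,1,1).

Computing H_k = (kernel of ∂_k) / (image of ∂_{k+1}):

  H_2: rank ker ∂_2 − rank ∂_3 = (18 − 17) − 0 = 1, and there is no ∂_3, so H_2 ≅ Z.

(K is a triangulation of the torus T^2.)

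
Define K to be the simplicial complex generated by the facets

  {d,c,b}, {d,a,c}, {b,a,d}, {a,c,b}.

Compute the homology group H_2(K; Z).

Order the vertices as a < b < c < d. Listing each simplex with vertices in this order, K has dimension 2 with simplices:

  0-simplices (4): a, b, c, d
  1-simplices (6): ab, ac, ad, bc, bd, cd
  2-simplices (4): abc, abd, acd, bcd

giving chain groups C_0 ≅ Z^4, C_1 ≅ Z^6, C_2 ≅ Z^4.

∂_1: C_1 → C_0 maps an edge to its endpoints' difference, ∂[p,q] = q − p. For instance
  ∂bc = c − b.
The resulting 4×6 matrix has rank 3, and its Smith normal form has invariant factors (1,1,1).

∂_2: C_2 → C_1 acts by ∂[p,q,r] = [q,r] − [p,r] + [p,q]. For instance
  ∂acd = cd − ad + ac,
  ∂abd = bd − ad + ab.
The 6×4 boundary matrix has rank 3 and Smith normal form diag(1,1,1).

Computing H_k = (kernel of ∂_k) / (image of ∂_{k+1}):

  H_2: rank ker ∂_2 − rank ∂_3 = (4 − 3) − 0 = 1, and there is no ∂_3, so H_2 ≅ Z.

(K is a triangulation of the 2-sphere S^2.)

H_2 ≅ Z.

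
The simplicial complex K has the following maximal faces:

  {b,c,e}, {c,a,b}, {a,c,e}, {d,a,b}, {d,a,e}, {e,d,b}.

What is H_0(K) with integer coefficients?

Order the vertices as a < b < c < d < e. Listing each simplex with vertices in this order, K has dimension 2 with simplices:

  0-simplices (5): a, b, c, d, e
  1-simplices (9): ab, ac, ad, ae, bc, bd, be, ce, de
  2-simplices (6): abc, abd, ace, ade, bce, bde

Hence C_0 ≅ Z^5, C_1 ≅ Z^9, C_2 ≅ Z^6.

∂_1: C_1 → C_0 maps an edge to its endpoints' difference, ∂[p,q] = q − p. For instance
  ∂de = e − d.
As a 5×9 matrix over Z this has rank 4, with invariant factors (1,1,1,1).

∂_2: C_2 → C_1 maps a triangle to the signed sum of its edges. For instance
  ∂bce = ce − be + bc,
  ∂abd = bd − ad + ab.
The 9×6 boundary matrix has rank 5 and Smith normal form diag(1,1,1,1,1).

Reading off H_k = ker ∂_k / im ∂_{k+1}:

  H_0: rank C_0 − rank ∂_1 = 5 − 4 = 1, and the invariant factors of ∂_1 are all 1, so H_0 = Z.

H_0 ≅ Z.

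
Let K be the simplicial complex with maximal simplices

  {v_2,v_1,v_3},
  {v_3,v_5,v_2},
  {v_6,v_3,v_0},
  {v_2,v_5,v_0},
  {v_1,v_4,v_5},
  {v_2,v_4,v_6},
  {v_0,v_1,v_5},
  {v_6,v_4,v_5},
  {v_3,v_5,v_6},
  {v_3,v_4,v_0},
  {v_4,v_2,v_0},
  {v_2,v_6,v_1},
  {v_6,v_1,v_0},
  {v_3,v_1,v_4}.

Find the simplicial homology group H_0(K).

H_0 ≅ Z.

Order the vertices as v_0 < v_1 < v_2 < v_3 < v_4 < v_5 < v_6. Listing each simplex with vertices in this order, K has dimension 2 with simplices:

  0-simplices (7): [v_0], [v_1], [v_2], [v_3], [v_4], [v_5], [v_6]
  1-simplices (21): (21 of them)
  2-simplices (14): (14 of them)

giving chain groups C_0 ≅ Z^7, C_1 ≅ Z^21, C_2 ≅ Z^14.

Boundary ∂_1: C_1 → C_0 sends each edge [p,q] (with p < q) to q − p.
As a 7×21 matrix over Z this has rank 6, with invariant factors (1,1,1,1,1,1).

The boundary map ∂_2: C_2 → C_1 maps a triangle to the signed sum of its edges. For instance
  ∂[v_0,v_3,v_4] = [v_3,v_4] − [v_0,v_4] + [v_0,v_3],
  ∂[v_1,v_2,v_6] = [v_2,v_6] − [v_1,v_6] + [v_1,v_2].
The resulting 21×14 matrix has rank 13, and its Smith normal form has invariant factors (1,1,1,1,1,1,1,1,1,1,1,1,1).

Reading off H_k = ker ∂_k / im ∂_{k+1}:

  H_0: rank C_0 − rank ∂_1 = 7 − 6 = 1, and the invariant factors of ∂_1 are all 1, so H_0 ≅ Z.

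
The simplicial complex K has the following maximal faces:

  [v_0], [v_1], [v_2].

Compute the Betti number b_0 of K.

b_0 = 3.

Fix the vertex order v_0 < v_1 < v_2 and write every simplex with vertices in increasing order. Then dim K = 0 and the simplices of K are:

  0-simplices (3): [v_0], [v_1], [v_2]

so the chain groups are C_0 ≅ Z^3.

Now H_k = ker ∂_k / im ∂_{k+1}, so:

  H_0: rank C_0 − rank ∂_1 = 3 − 0 = 3, and there is no ∂_1, so H_0 ≅ Z^3.

Hence the Betti numbers are b_0 = 3.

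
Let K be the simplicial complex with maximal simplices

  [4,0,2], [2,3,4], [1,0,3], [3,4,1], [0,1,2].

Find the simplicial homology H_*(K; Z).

We work with the vertex ordering 0 < 1 < 2 < 3 < 4. The simplices of K, each written with vertices in increasing order, are:

  0-simplices (5): [0], [1], [2], [3], [4]
  1-simplices (10): [0,1], [0,2], [0,3], [0,4], [1,2], [1,3], [1,4], [2,3], [2,4], [3,4]
  2-simplices (5): [0,1,2], [0,1,3], [0,2,4], [1,3,4], [2,3,4]

giving chain groups C_0 ≅ Z^5, C_1 ≅ Z^10, C_2 ≅ Z^5.

∂_1: C_1 → C_0 sends each edge [p,q] (with p < q) to q − p.
The resulting 5×10 matrix has rank 4, and its Smith normal form has invariant factors (1,1,1,1).

∂_2: C_2 → C_1 sends each 2-simplex [p,q,r] to [q,r] − [p,r] + [p,q]. For instance
  ∂[2,3,4] = [3,4] − [2,4] + [2,3],
  ∂[1,3,4] = [3,4] − [1,4] + [1,3].
The 10×5 boundary matrix has rank 5 and Smith normal form diag(1,1,1,1,1).

Now H_k = ker ∂_k / im ∂_{k+1}, so:

  H_0: rank C_0 − rank ∂_1 = 5 − 4 = 1, and the invariant factors of ∂_1 are all 1, so H_0 = Z.
  H_1: rank ker ∂_1 − rank ∂_2 = (10 − 4) − 5 = 1, and the invariant factors of ∂_2 are all 1, so H_1 = Z.
  H_2: rank ker ∂_2 − rank ∂_3 = (5 − 5) − 0 = 0, and there is no ∂_3, so H_2 = 0.

H_0 ≅ Z,  H_1 ≅ Z,  H_2 = 0.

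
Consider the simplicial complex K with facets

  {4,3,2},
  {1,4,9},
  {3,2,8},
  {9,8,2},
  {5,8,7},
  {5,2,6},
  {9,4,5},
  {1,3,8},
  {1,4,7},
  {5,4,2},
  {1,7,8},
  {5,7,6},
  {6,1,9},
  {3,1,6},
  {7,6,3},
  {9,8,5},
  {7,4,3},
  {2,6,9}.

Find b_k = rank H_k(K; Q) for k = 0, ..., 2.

b_0 = 1, b_1 = 1, b_2 = 0.

K has 9 vertices, 27 edges, 18 triangles.
rank ∂_0 = 0, rank ∂_1 = 8 ⇒ b_0 = 9 − 0 − 8 = 1; all invariant factors of ∂_1 are 1 so no torsion. So H_0 ≅ Z.
rank ∂_1 = 8, rank ∂_2 = 18 ⇒ b_1 = 27 − 8 − 18 = 1; ∂_2 has invariant factor(s) [2] giving torsion. So H_1 ≅ Z × Z/2.
rank ∂_2 = 18, rank ∂_3 = 0 ⇒ b_2 = 18 − 18 − 0 = 0. So H_2 ≅ 0.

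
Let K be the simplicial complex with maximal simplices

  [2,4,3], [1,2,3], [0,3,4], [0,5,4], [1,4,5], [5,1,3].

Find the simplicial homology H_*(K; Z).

H_0 = Z,  H_1 = Z,  H_2 = 0.

Fix the vertex order 0 < 1 < 2 < 3 < 4 < 5 and write every simplex with vertices in increasing order. Then dim K = 2 and the simplices of K are:

  0-simplices (6): [0], [1], [2], [3], [4], [5]
  1-simplices (12): [0,3], [0,4], [0,5], [1,2], [1,3], [1,4], [1,5], [2,3], [2,4], [3,4], [3,5], [4,5]
  2-simplices (6): [0,3,4], [0,4,5], [1,2,3], [1,3,5], [1,4,5], [2,3,4]

so the chain groups are C_0 ≅ Z^6, C_1 ≅ Z^12, C_2 ≅ Z^6.

∂_1: C_1 → C_0 sends each edge [p,q] (with p < q) to q − p. For instance
  ∂[3,4] = [4] − [3].
As a 6×12 matrix over Z this has rank 5, with invariant factors (1,1,1,1,1).

The boundary map ∂_2: C_2 → C_1 maps a triangle to the signed sum of its edges. For instance
  ∂[1,4,5] = [4,5] − [1,5] + [1,4],
  ∂[1,2,3] = [2,3] − [1,3] + [1,2].
The resulting 12×6 matrix has rank 6, and its Smith normal form has invariant factors (1,1,1,1,1,1).

Reading off H_k = ker ∂_k / im ∂_{k+1}:

  H_0: rank C_0 − rank ∂_1 = 6 − 5 = 1, and the invariant factors of ∂_1 are all 1, so H_0 ≅ Z.
  H_1: rank ker ∂_1 − rank ∂_2 = (12 − 5) − 6 = 1, and the invariant factors of ∂_2 are all 1, so H_1 ≅ Z.
  H_2: rank ker ∂_2 − rank ∂_3 = (6 − 6) − 0 = 0, and there is no ∂_3, so H_2 ≅ 0.

As a check, the Euler characteristic is 6 − 12 + 6 = 0, which agrees with 1 − 1 + 0 = 0.
(K is a triangulation of the cylinder S^1 x I.)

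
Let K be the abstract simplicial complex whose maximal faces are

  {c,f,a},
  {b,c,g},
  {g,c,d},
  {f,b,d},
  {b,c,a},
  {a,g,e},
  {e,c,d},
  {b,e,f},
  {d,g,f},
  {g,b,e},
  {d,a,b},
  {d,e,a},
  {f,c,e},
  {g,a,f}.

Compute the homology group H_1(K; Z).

H_1 ≅ Z^2.

We work with the vertex ordering a < b < c < d < e < f < g. The simplices of K, each written with vertices in increasing order, are:

  0-simplices (7): a, b, c, d, e, f, g
  1-simplices (21): ab, ac, ad, ae, af, ag, bc, bd, be, bf, bg, cd, ce, cf, cg, de, df, dg, ef, eg, fg
  2-simplices (14): abc, abd, acf, ade, aeg, afg, bcg, bdf, bef, beg, cde, cdg, cef, dfg

giving chain groups C_0 ≅ Z^7, C_1 ≅ Z^21, C_2 ≅ Z^14.

Boundary ∂_1: C_1 → C_0 sends each edge [p,q] (with p < q) to q − p. For instance
  ∂bc = c − b.
As a 7×21 matrix over Z this has rank 6, with invariant factors (1,1,1,1,1,1).

∂_2: C_2 → C_1 maps a triangle to the signed sum of its edges. For instance
  ∂bdf = df − bf + bd,
  ∂abc = bc − ac + ab.
As a 21×14 matrix over Z this has rank 13, with invariant factors (1,1,1,1,1,1,1,1,1,1,1,1,1).

Now H_k = ker ∂_k / im ∂_{k+1}, so:

  H_1: rank ker ∂_1 − rank ∂_2 = (21 − 6) − 13 = 2, and the invariant factors of ∂_2 are all 1, so H_1 = Z^2.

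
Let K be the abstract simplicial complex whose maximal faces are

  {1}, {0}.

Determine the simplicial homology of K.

H_0 = Z^2.

Fix the vertex order 0 < 1 and write every simplex with vertices in increasing order. Then dim K = 0 and the simplices of K are:

  0-simplices (2): [0], [1]

so the chain groups are C_0 ≅ Z^2.

Now H_k = ker ∂_k / im ∂_{k+1}, so:

  H_0: rank C_0 − rank ∂_1 = 2 − 0 = 2, and there is no ∂_1, so H_0 ≅ Z^2.

(K is a triangulation of a set of 2 points.)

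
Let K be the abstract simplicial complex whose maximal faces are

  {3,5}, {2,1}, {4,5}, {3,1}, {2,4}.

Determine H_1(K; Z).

K has 5 vertices, 5 edges.
rank ∂_1 = 4, rank ∂_2 = 0 ⇒ b_1 = 5 − 4 − 0 = 1. So H_1 = Z.

H_1 ≅ Z.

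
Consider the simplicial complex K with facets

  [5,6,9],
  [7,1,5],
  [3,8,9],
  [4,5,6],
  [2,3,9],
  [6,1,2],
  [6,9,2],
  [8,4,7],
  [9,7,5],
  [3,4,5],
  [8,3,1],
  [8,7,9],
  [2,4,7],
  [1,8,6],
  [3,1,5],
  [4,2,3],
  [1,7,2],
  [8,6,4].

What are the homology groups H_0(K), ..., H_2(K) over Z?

H_0 ≅ Z,  H_1 ≅ Z^2,  H_2 ≅ Z.

Take the total order 1 < 2 < 3 < 4 < 5 < 6 < 7 < 8 < 9 on the vertex set. Then K (dimension 2) consists of the simplices:

  0-simplices (9): [1], [2], [3], [4], [5], [6], [7], [8], [9]
  1-simplices (27): (27 of them)
  2-simplices (18): [1,2,6], [1,2,7], [1,3,5], [1,3,8], [1,5,7], [1,6,8], [2,3,4], [2,3,9], [2,4,7], [2,6,9], [3,4,5], [3,8,9], [4,5,6], [4,6,8], [4,7,8], [5,6,9], [5,7,9], [7,8,9]

giving chain groups C_0 ≅ Z^9, C_1 ≅ Z^27, C_2 ≅ Z^18.

∂_1: C_1 → C_0 is given by ∂[p,q] = [q] − [p]. For instance
  ∂[7,8] = [8] − [7].
The 9×27 boundary matrix has rank 8 and Smith normal form diag(1,1,1,1,1,1,1,1).

The boundary map ∂_2: C_2 → C_1 acts by ∂[p,q,r] = [q,r] − [p,r] + [p,q]. For instance
  ∂[1,3,8] = [3,8] − [1,8] + [1,3],
  ∂[5,7,9] = [7,9] − [5,9] + [5,7].
As a 27×18 matrix over Z this has rank 17, with invariant factors (1,1,1,1,1,1,1,1,1,1,1,1,1,1,1,1,1).

Now H_k = ker ∂_k / im ∂_{k+1}, so:

  H_0: rank C_0 − rank ∂_1 = 9 − 8 = 1, and the invariant factors of ∂_1 are all 1, so H_0 ≅ Z.
  H_1: rank ker ∂_1 − rank ∂_2 = (27 − 8) − 17 = 2, and the invariant factors of ∂_2 are all 1, so H_1 ≅ Z^2.
  H_2: rank ker ∂_2 − rank ∂_3 = (18 − 17) − 0 = 1, and there is no ∂_3, so H_2 ≅ Z.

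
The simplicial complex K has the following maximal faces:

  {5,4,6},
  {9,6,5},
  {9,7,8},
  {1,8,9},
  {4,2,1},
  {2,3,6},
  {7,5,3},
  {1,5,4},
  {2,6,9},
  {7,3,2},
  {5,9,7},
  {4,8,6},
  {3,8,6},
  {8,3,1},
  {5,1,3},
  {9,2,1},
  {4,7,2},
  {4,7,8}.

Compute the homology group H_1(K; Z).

H_1 ≅ Z^2.

Take the total order 1 < 2 < 3 < 4 < 5 < 6 < 7 < 8 < 9 on the vertex set. Then K (dimension 2) consists of the simplices:

  0-simplices (9): [1], [2], [3], [4], [5], [6], [7], [8], [9]
  1-simplices (27): (27 of them)
  2-simplices (18): [1,2,4], [1,2,9], [1,3,5], [1,3,8], [1,4,5], [1,8,9], [2,3,6], [2,3,7], [2,4,7], [2,6,9], [3,5,7], [3,6,8], [4,5,6], [4,6,8], [4,7,8], [5,6,9], [5,7,9], [7,8,9]

so the chain groups are C_0 ≅ Z^9, C_1 ≅ Z^27, C_2 ≅ Z^18.

∂_1: C_1 → C_0 maps an edge to its endpoints' difference, ∂[p,q] = q − p.
The 9×27 boundary matrix has rank 8 and Smith normal form diag(1,1,1,1,1,1,1,1).

The boundary map ∂_2: C_2 → C_1 sends each 2-simplex [p,q,r] to [q,r] − [p,r] + [p,q]. For instance
  ∂[2,4,7] = [4,7] − [2,7] + [2,4],
  ∂[4,6,8] = [6,8] − [4,8] + [4,6].
As a 27×18 matrix over Z this has rank 17, with invariant factors (1,1,1,1,1,1,1,1,1,1,1,1,1,1,1,1,1).

Now H_k = ker ∂_k / im ∂_{k+1}, so:

  H_1: rank ker ∂_1 − rank ∂_2 = (27 − 8) − 17 = 2, and the invariant factors of ∂_2 are all 1, so H_1 ≅ Z^2.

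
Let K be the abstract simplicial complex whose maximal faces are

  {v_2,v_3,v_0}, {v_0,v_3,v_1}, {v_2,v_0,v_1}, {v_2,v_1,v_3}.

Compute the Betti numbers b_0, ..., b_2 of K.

Fix the vertex order v_0 < v_1 < v_2 < v_3 and write every simplex with vertices in increasing order. Then dim K = 2 and the simplices of K are:

  0-simplices (4): [v_0], [v_1], [v_2], [v_3]
  1-simplices (6): [v_0,v_1], [v_0,v_2], [v_0,v_3], [v_1,v_2], [v_1,v_3], [v_2,v_3]
  2-simplices (4): [v_0,v_1,v_2], [v_0,v_1,v_3], [v_0,v_2,v_3], [v_1,v_2,v_3]

giving chain groups C_0 ≅ Z^4, C_1 ≅ Z^6, C_2 ≅ Z^4.

Boundary ∂_1: C_1 → C_0 maps an edge to its endpoints' difference, ∂[p,q] = q − p. For instance
  ∂[v_2,v_3] = [v_3] − [v_2].
The 4×6 boundary matrix has rank 3 and Smith normal form diag(1,1,1).

The boundary map ∂_2: C_2 → C_1 acts by ∂[p,q,r] = [q,r] − [p,r] + [p,q]. For instance
  ∂[v_0,v_1,v_3] = [v_1,v_3] − [v_0,v_3] + [v_0,v_1],
  ∂[v_0,v_2,v_3] = [v_2,v_3] − [v_0,v_3] + [v_0,v_2].
As a 6×4 matrix over Z this has rank 3, with invariant factors (1,1,1).

Now H_k = ker ∂_k / im ∂_{k+1}, so:

  H_0: rank C_0 − rank ∂_1 = 4 − 3 = 1, and the invariant factors of ∂_1 are all 1, so H_0 ≅ Z.
  H_1: rank ker ∂_1 − rank ∂_2 = (6 − 3) − 3 = 0, and the invariant factors of ∂_2 are all 1, so H_1 ≅ 0.
  H_2: rank ker ∂_2 − rank ∂_3 = (4 − 3) − 0 = 1, and there is no ∂_3, so H_2 ≅ Z.

As a check, the Euler characteristic is 4 − 6 + 4 = 2, which agrees with 1 − 0 + 1 = 2.

Hence the Betti numbers are b_0 = 1, b_1 = 0, b_2 = 1.

b_0 = 1, b_1 = 0, b_2 = 1.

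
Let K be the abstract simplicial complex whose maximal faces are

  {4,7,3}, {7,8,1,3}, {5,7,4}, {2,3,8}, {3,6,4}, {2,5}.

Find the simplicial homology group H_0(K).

Fix the vertex order 1 < 2 < 3 < 4 < 5 < 6 < 7 < 8 and write every simplex with vertices in increasing order. Then dim K = 3 and the simplices of K are:

  0-simplices (8): [1], [2], [3], [4], [5], [6], [7], [8]
  1-simplices (15): [1,3], [1,7], [1,8], [2,3], [2,5], [2,8], [3,4], [3,6], [3,7], [3,8], [4,5], [4,6], [4,7], [5,7], [7,8]
  2-simplices (8): [1,3,7], [1,3,8], [1,7,8], [2,3,8], [3,4,6], [3,4,7], [3,7,8], [4,5,7]
  3-simplices (1): [1,3,7,8]

so the chain groups are C_0 ≅ Z^8, C_1 ≅ Z^15, C_2 ≅ Z^8, C_3 ≅ Z^1.

The boundary map ∂_1: C_1 → C_0 is given by ∂[p,q] = [q] − [p]. For instance
  ∂[4,5] = [5] − [4].
This gives a 8×15 integer matrix of rank 7; reducing to Smith normal form yields diagonal entries (1,1,1,1,1,1,1).

∂_2: C_2 → C_1 sends each 2-simplex [p,q,r] to [q,r] − [p,r] + [p,q]. For instance
  ∂[1,3,7] = [3,7] − [1,7] + [1,3],
  ∂[1,3,8] = [3,8] − [1,8] + [1,3].
This gives a 15×8 integer matrix of rank 7; reducing to Smith normal form yields diagonal entries (1,1,1,1,1,1,1).

Boundary ∂_3: C_3 → C_2 sends each 3-simplex σ to the alternating sum Σ_i (−1)^i (σ with its i-th vertex removed). For instance
  ∂[1,3,7,8] = [3,7,8] − [1,7,8] + [1,3,8] − [1,3,7].
The resulting 8×1 matrix has rank 1, and its Smith normal form has invariant factors (1).

Reading off H_k = ker ∂_k / im ∂_{k+1}:

  H_0: rank C_0 − rank ∂_1 = 8 − 7 = 1, and the invariant factors of ∂_1 are all 1, so H_0 = Z.

H_0 ≅ Z.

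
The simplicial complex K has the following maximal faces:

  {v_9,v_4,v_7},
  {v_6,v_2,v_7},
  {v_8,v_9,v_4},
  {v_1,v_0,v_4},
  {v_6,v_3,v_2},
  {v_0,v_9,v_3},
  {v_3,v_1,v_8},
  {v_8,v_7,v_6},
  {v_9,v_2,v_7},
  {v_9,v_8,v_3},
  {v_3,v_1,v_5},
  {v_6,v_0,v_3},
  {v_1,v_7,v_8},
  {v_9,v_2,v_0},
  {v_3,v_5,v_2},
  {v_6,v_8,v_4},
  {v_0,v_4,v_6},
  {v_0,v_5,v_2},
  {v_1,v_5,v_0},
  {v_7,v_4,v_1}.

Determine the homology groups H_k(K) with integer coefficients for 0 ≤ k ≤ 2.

We work with the vertex ordering v_0 < v_1 < v_2 < v_3 < v_4 < v_5 < v_6 < v_7 < v_8 < v_9. The simplices of K, each written with vertices in increasing order, are:

  0-simplices (10): [v_0], [v_1], [v_2], [v_3], [v_4], [v_5], [v_6], [v_7], [v_8], [v_9]
  1-simplices (30): (30 of them)
  2-simplices (20): (20 of them)

giving chain groups C_0 ≅ Z^10, C_1 ≅ Z^30, C_2 ≅ Z^20.

Boundary ∂_1: C_1 → C_0 maps an edge to its endpoints' difference, ∂[p,q] = q − p.
The 10×30 boundary matrix has rank 9 and Smith normal form diag(1,1,1,1,1,1,1,1,1).

Boundary ∂_2: C_2 → C_1 acts by ∂[p,q,r] = [q,r] − [p,r] + [p,q]. For instance
  ∂[v_0,v_4,v_6] = [v_4,v_6] − [v_0,v_6] + [v_0,v_4],
  ∂[v_0,v_1,v_5] = [v_1,v_5] − [v_0,v_5] + [v_0,v_1].
This gives a 30×20 integer matrix of rank 20; reducing to Smith normal form yields diagonal entries (1,1,1,1,1,1,1,1,1,1,1,1,1,1,1,1,1,1,1,2).

Reading off H_k = ker ∂_k / im ∂_{k+1}:

  H_0: rank C_0 − rank ∂_1 = 10 − 9 = 1, and the invariant factors of ∂_1 are all 1, so H_0 ≅ Z.
  H_1: rank ker ∂_1 − rank ∂_2 = (30 − 9) − 20 = 1, and ∂_2 has invariant factor 2 > 1, so H_1 ≅ Z ⊕ Z/2Z.
  H_2: rank ker ∂_2 − rank ∂_3 = (20 − 20) − 0 = 0, and there is no ∂_3, so H_2 ≅ 0.

As a check, the Euler characteristic is 10 − 30 + 20 = 0, which agrees with 1 − 1 + 0 = 0.
(K is a triangulation of the Klein bottle.)

H_0 = Z,  H_1 = Z ⊕ Z/2Z,  H_2 = 0.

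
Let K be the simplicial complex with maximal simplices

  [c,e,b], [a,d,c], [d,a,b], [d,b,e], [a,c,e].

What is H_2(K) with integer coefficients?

H_2 ≅ 0.

Take the total order a < b < c < d < e on the vertex set. Then K (dimension 2) consists of the simplices:

  0-simplices (5): a, b, c, d, e
  1-simplices (10): ab, ac, ad, ae, bc, bd, be, cd, ce, de
  2-simplices (5): abd, acd, ace, bce, bde

Hence C_0 ≅ Z^5, C_1 ≅ Z^10, C_2 ≅ Z^5.

∂_1: C_1 → C_0 maps an edge to its endpoints' difference, ∂[p,q] = q − p. For instance
  ∂ae = e − a.
The resulting 5×10 matrix has rank 4, and its Smith normal form has invariant factors (1,1,1,1).

The boundary map ∂_2: C_2 → C_1 sends each 2-simplex [p,q,r] to [q,r] − [p,r] + [p,q]. For instance
  ∂bde = de − be + bd,
  ∂bce = ce − be + bc.
As a 10×5 matrix over Z this has rank 5, with invariant factors (1,1,1,1,1).

Now H_k = ker ∂_k / im ∂_{k+1}, so:

  H_2: rank ker ∂_2 − rank ∂_3 = (5 − 5) − 0 = 0, and there is no ∂_3, so H_2 = 0.

(K is a triangulation of the Möbius band.)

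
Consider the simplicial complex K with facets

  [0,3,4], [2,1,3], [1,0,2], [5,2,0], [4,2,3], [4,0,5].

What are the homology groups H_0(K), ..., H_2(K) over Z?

H_0 = Z,  H_1 = Z,  H_2 = 0.

Fix the vertex order 0 < 1 < 2 < 3 < 4 < 5 and write every simplex with vertices in increasing order. Then dim K = 2 and the simplices of K are:

  0-simplices (6): [0], [1], [2], [3], [4], [5]
  1-simplices (12): [0,1], [0,2], [0,3], [0,4], [0,5], [1,2], [1,3], [2,3], [2,4], [2,5], [3,4], [4,5]
  2-simplices (6): [0,1,2], [0,2,5], [0,3,4], [0,4,5], [1,2,3], [2,3,4]

so the chain groups are C_0 ≅ Z^6, C_1 ≅ Z^12, C_2 ≅ Z^6.

Boundary ∂_1: C_1 → C_0 sends each edge [p,q] (with p < q) to q − p. For instance
  ∂[1,3] = [3] − [1].
As a 6×12 matrix over Z this has rank 5, with invariant factors (1,1,1,1,1).

The boundary map ∂_2: C_2 → C_1 sends each 2-simplex [p,q,r] to [q,r] − [p,r] + [p,q]. For instance
  ∂[0,1,2] = [1,2] − [0,2] + [0,1],
  ∂[1,2,3] = [2,3] − [1,3] + [1,2].
The 12×6 boundary matrix has rank 6 and Smith normal form diag(1,1,1,1,1,1).

Reading off H_k = ker ∂_k / im ∂_{k+1}:

  H_0: rank C_0 − rank ∂_1 = 6 − 5 = 1, and the invariant factors of ∂_1 are all 1, so H_0 = Z.
  H_1: rank ker ∂_1 − rank ∂_2 = (12 − 5) − 6 = 1, and the invariant factors of ∂_2 are all 1, so H_1 = Z.
  H_2: rank ker ∂_2 − rank ∂_3 = (6 − 6) − 0 = 0, and there is no ∂_3, so H_2 = 0.

As a check, the Euler characteristic is 6 − 12 + 6 = 0, which agrees with 1 − 1 + 0 = 0.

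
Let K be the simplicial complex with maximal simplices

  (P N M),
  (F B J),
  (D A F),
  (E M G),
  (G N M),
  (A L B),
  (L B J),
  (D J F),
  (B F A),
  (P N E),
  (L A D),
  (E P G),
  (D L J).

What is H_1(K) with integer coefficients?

H_1 ≅ Z.

Fix the vertex order A < B < D < E < F < G < J < L < M < N < P and write every simplex with vertices in increasing order. Then dim K = 2 and the simplices of K are:

  0-simplices (11): A, B, D, E, F, G, J, L, M, N, P
  1-simplices (22): AB, AD, AF, AL, BF, BJ, BL, DF, DJ, DL, EG, EM, EN, EP, FJ, GM, GN, GP, JL, MN, MP, NP
  2-simplices (13): ABF, ABL, ADF, ADL, BFJ, BJL, DFJ, DJL, EGM, EGP, ENP, GMN, MNP

Hence C_0 ≅ Z^11, C_1 ≅ Z^22, C_2 ≅ Z^13.

Boundary ∂_1: C_1 → C_0 maps an edge to its endpoints' difference, ∂[p,q] = q − p. For instance
  ∂FJ = J − F.
The resulting 11×22 matrix has rank 9, and its Smith normal form has invariant factors (1,1,1,1,1,1,1,1,1).

The boundary map ∂_2: C_2 → C_1 maps a triangle to the signed sum of its edges. For instance
  ∂BFJ = FJ − BJ + BF,
  ∂ENP = NP − EP + EN.
This gives a 22×13 integer matrix of rank 12; reducing to Smith normal form yields diagonal entries (1,1,1,1,1,1,1,1,1,1,1,1).

Reading off H_k = ker ∂_k / im ∂_{k+1}:

  H_1: rank ker ∂_1 − rank ∂_2 = (22 − 9) − 12 = 1, and the invariant factors of ∂_2 are all 1, so H_1 = Z.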